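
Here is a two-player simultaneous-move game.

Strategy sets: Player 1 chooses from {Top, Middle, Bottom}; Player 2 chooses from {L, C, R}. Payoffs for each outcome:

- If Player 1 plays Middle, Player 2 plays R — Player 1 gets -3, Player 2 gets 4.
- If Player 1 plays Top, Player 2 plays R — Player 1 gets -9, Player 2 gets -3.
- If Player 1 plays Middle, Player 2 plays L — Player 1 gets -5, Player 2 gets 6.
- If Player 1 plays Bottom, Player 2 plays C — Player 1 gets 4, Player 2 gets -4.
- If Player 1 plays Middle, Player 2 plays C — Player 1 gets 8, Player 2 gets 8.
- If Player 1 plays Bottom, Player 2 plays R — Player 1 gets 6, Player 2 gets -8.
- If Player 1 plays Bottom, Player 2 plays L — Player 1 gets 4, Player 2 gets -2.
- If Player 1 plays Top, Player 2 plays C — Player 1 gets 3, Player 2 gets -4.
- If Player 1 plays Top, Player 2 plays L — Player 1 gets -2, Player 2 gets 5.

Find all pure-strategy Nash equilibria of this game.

(Top, L): Player 1 can switch to Bottom (-2 → 4). Not NE.
(Top, C): Player 1 can switch to Middle (3 → 8). Not NE.
(Top, R): Player 1 can switch to Middle (-9 → -3). Not NE.
(Middle, L): Player 1 can switch to Top (-5 → -2). Not NE.
(Middle, C): Player 1 gets 8, best alternative 4; Player 2 gets 8, best alternative 6. No profitable deviation — NE.
(Middle, R): Player 1 can switch to Bottom (-3 → 6). Not NE.
(Bottom, L): Player 1 gets 4, best alternative -2; Player 2 gets -2, best alternative -4. No profitable deviation — NE.
(Bottom, C): Player 1 can switch to Middle (4 → 8). Not NE.
(Bottom, R): Player 2 can switch to L (-8 → -2). Not NE.

The pure Nash equilibria are (Middle, C); (Bottom, L).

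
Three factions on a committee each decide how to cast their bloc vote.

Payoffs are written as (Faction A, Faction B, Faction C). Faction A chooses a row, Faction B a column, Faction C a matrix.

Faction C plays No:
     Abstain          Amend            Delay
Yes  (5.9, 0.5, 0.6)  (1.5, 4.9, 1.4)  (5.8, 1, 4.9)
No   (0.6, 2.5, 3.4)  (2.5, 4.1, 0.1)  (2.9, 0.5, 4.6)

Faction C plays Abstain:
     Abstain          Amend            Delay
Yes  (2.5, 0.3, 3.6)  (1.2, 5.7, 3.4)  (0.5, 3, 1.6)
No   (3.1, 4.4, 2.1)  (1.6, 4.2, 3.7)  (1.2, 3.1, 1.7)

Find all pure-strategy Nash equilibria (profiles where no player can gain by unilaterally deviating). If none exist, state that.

none

Faction A against (Abstain, No): payoffs 5.9, 0.6 → best response Yes.
Faction A against (Abstain, Abstain): payoffs 2.5, 3.1 → best response No.
Faction A against (Amend, No): payoffs 1.5, 2.5 → best response No.
Faction A against (Amend, Abstain): payoffs 1.2, 1.6 → best response No.
Faction A against (Delay, No): payoffs 5.8, 2.9 → best response Yes.
Faction A against (Delay, Abstain): payoffs 0.5, 1.2 → best response No.
Faction B against (Yes, No): payoffs 0.5, 4.9, 1 → best response Amend.
Faction B against (Yes, Abstain): payoffs 0.3, 5.7, 3 → best response Amend.
Faction B against (No, No): payoffs 2.5, 4.1, 0.5 → best response Amend.
Faction B against (No, Abstain): payoffs 4.4, 4.2, 3.1 → best response Abstain.
Faction C against (Yes, Abstain): payoffs 0.6, 3.6 → best response Abstain.
Faction C against (Yes, Amend): payoffs 1.4, 3.4 → best response Abstain.
Faction C against (Yes, Delay): payoffs 4.9, 1.6 → best response No.
Faction C against (No, Abstain): payoffs 3.4, 2.1 → best response No.
Faction C against (No, Amend): payoffs 0.1, 3.7 → best response Abstain.
Faction C against (No, Delay): payoffs 4.6, 1.7 → best response No.
No profile is a mutual best response for all players.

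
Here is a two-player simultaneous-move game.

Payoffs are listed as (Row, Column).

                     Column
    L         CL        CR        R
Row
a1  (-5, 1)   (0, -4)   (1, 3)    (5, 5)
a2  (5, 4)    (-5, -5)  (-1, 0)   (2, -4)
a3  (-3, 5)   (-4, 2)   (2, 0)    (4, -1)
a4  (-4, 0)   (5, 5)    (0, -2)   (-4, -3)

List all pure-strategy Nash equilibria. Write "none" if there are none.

The pure Nash equilibria are (a1, R), (a2, L), (a4, CL).

For each strategy profile, look for a profitable unilateral deviation.
(a1, L): Row can switch to a2 (-5 → 5). Not NE.
(a1, CL): Row can switch to a4 (0 → 5). Not NE.
(a1, CR): Row can switch to a3 (1 → 2). Not NE.
(a1, R): Row gets 5, best alternative 4; Column gets 5, best alternative 3. No profitable deviation — NE.
(a2, L): Row gets 5, best alternative -3; Column gets 4, best alternative 0. No profitable deviation — NE.
(a2, CL): Row can switch to a1 (-5 → 0). Not NE.
(a2, CR): Row can switch to a1 (-1 → 1). Not NE.
(a2, R): Row can switch to a1 (2 → 5). Not NE.
(a3, L): Row can switch to a2 (-3 → 5). Not NE.
(a3, CL): Row can switch to a1 (-4 → 0). Not NE.
(a4, CL): Row gets 5, best alternative 0; Column gets 5, best alternative 0. No profitable deviation — NE.
(The remaining 5 profiles each have a profitable deviation by the same check.)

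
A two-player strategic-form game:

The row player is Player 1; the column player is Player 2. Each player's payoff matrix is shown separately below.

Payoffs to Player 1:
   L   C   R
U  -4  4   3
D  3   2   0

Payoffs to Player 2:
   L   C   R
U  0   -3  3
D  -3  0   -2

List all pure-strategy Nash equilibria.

Mark each player's best response to every combination of opponents' strategies; a profile where every player is best-responding is a pure Nash equilibrium.
Player 1 against L: payoffs -4, 3 → best response D.
Player 1 against C: payoffs 4, 2 → best response U.
Player 1 against R: payoffs 3, 0 → best response U.
Player 2 against U: payoffs 0, -3, 3 → best response R.
Player 2 against D: payoffs -3, 0, -2 → best response C.
Mutual best responses: (U, R).

Pure NE: (U, R)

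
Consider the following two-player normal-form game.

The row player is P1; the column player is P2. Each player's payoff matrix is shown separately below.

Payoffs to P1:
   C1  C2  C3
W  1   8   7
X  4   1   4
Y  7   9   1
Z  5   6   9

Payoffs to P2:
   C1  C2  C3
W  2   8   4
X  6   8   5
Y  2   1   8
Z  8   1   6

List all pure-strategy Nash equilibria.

This game has no pure Nash equilibrium.

For each player, find the best response to each opponent profile; mutual best responses are the pure NE.
P1 against C1: payoffs 1, 4, 7, 5 → best response Y.
P1 against C2: payoffs 8, 1, 9, 6 → best response Y.
P1 against C3: payoffs 7, 4, 1, 9 → best response Z.
P2 against W: payoffs 2, 8, 4 → best response C2.
P2 against X: payoffs 6, 8, 5 → best response C2.
P2 against Y: payoffs 2, 1, 8 → best response C3.
P2 against Z: payoffs 8, 1, 6 → best response C1.
No profile is a mutual best response for all players.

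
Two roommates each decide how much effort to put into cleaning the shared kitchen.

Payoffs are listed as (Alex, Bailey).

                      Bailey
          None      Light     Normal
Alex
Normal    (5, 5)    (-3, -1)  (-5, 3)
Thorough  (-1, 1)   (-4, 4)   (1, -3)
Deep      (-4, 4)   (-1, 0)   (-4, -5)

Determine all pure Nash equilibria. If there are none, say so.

The unique pure-strategy Nash equilibrium is (Normal, None).

Alex against None: payoffs 5, -1, -4 → best response Normal.
Alex against Light: payoffs -3, -4, -1 → best response Deep.
Alex against Normal: payoffs -5, 1, -4 → best response Thorough.
Bailey against Normal: payoffs 5, -1, 3 → best response None.
Bailey against Thorough: payoffs 1, 4, -3 → best response Light.
Bailey against Deep: payoffs 4, 0, -5 → best response None.
Mutual best responses: (Normal, None).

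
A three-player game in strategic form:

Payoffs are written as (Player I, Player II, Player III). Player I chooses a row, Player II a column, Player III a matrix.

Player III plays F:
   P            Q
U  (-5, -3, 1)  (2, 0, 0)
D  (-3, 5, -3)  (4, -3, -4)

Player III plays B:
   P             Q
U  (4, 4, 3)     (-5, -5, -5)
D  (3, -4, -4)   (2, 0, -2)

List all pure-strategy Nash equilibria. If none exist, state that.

Check each profile: it is a Nash equilibrium iff no player can strictly gain by switching unilaterally.
(U, P, F): Player I can switch to D (-5 → -3). Not NE.
(U, P, B): Player I gets 4, best alternative 3; Player II gets 4, best alternative -5; Player III gets 3, best alternative 1. No profitable deviation — NE.
(U, Q, F): Player I can switch to D (2 → 4). Not NE.
(U, Q, B): Player I can switch to D (-5 → 2). Not NE.
(D, P, F): Player I gets -3, best alternative -5; Player II gets 5, best alternative -3; Player III gets -3, best alternative -4. No profitable deviation — NE.
(D, P, B): Player I can switch to U (3 → 4). Not NE.
(D, Q, F): Player II can switch to P (-3 → 5). Not NE.
(D, Q, B): Player I gets 2, best alternative -5; Player II gets 0, best alternative -4; Player III gets -2, best alternative -4. No profitable deviation — NE.

The pure Nash equilibria are (U, P, B), (D, P, F), (D, Q, B).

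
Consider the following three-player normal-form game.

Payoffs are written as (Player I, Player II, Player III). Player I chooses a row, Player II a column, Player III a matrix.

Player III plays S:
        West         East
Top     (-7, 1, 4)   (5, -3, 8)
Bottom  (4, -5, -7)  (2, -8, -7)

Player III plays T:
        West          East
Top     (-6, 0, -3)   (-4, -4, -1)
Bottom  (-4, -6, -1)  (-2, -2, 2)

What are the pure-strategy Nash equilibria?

Player I against (West, S): payoffs -7, 4 → best response Bottom.
Player I against (West, T): payoffs -6, -4 → best response Bottom.
Player I against (East, S): payoffs 5, 2 → best response Top.
Player I against (East, T): payoffs -4, -2 → best response Bottom.
Player II against (Top, S): payoffs 1, -3 → best response West.
Player II against (Top, T): payoffs 0, -4 → best response West.
Player II against (Bottom, S): payoffs -5, -8 → best response West.
Player II against (Bottom, T): payoffs -6, -2 → best response East.
Player III against (Top, West): payoffs 4, -3 → best response S.
Player III against (Top, East): payoffs 8, -1 → best response S.
Player III against (Bottom, West): payoffs -7, -1 → best response T.
Player III against (Bottom, East): payoffs -7, 2 → best response T.
Mutual best responses: (Bottom, East, T).

(Bottom, East, T)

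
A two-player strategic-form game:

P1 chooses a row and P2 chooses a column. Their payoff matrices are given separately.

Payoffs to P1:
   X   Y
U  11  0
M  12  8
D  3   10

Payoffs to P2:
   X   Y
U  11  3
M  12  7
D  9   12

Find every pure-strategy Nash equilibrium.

Mark each player's best response to every combination of opponents' strategies; a profile where every player is best-responding is a pure Nash equilibrium.
P1 against X: payoffs 11, 12, 3 → best response M.
P1 against Y: payoffs 0, 8, 10 → best response D.
P2 against U: payoffs 11, 3 → best response X.
P2 against M: payoffs 12, 7 → best response X.
P2 against D: payoffs 9, 12 → best response Y.
Mutual best responses: (M, X); (D, Y).

The pure Nash equilibria are (M, X); (D, Y).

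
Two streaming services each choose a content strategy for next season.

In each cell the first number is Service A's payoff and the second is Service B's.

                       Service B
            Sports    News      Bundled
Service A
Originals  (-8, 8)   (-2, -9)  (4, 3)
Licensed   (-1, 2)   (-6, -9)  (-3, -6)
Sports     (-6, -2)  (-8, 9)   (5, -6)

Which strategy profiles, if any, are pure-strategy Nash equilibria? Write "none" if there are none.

Pure NE: (Licensed, Sports)

Service A against Sports: payoffs -8, -1, -6 → best response Licensed.
Service A against News: payoffs -2, -6, -8 → best response Originals.
Service A against Bundled: payoffs 4, -3, 5 → best response Sports.
Service B against Originals: payoffs 8, -9, 3 → best response Sports.
Service B against Licensed: payoffs 2, -9, -6 → best response Sports.
Service B against Sports: payoffs -2, 9, -6 → best response News.
Mutual best responses: (Licensed, Sports).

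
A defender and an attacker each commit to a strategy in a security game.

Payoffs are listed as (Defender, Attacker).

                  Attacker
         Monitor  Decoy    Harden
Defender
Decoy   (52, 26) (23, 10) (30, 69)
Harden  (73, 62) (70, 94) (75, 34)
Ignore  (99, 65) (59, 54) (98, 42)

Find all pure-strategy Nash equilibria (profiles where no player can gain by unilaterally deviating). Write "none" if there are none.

Mark each player's best response to every combination of opponents' strategies; a profile where every player is best-responding is a pure Nash equilibrium.
Defender against Monitor: payoffs 52, 73, 99 → best response Ignore.
Defender against Decoy: payoffs 23, 70, 59 → best response Harden.
Defender against Harden: payoffs 30, 75, 98 → best response Ignore.
Attacker against Decoy: payoffs 26, 10, 69 → best response Harden.
Attacker against Harden: payoffs 62, 94, 34 → best response Decoy.
Attacker against Ignore: payoffs 65, 54, 42 → best response Monitor.
Mutual best responses: (Harden, Decoy); (Ignore, Monitor).

Pure-strategy Nash equilibria: (Harden, Decoy), (Ignore, Monitor)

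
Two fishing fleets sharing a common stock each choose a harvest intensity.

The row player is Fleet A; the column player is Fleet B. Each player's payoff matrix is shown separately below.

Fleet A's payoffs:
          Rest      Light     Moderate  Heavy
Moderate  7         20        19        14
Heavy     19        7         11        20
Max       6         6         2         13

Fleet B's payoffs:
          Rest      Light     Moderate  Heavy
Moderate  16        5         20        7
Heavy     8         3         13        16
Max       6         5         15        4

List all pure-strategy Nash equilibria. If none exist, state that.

The pure Nash equilibria are (Moderate, Moderate), (Heavy, Heavy).

Fleet A against Rest: payoffs 7, 19, 6 → best response Heavy.
Fleet A against Light: payoffs 20, 7, 6 → best response Moderate.
Fleet A against Moderate: payoffs 19, 11, 2 → best response Moderate.
Fleet A against Heavy: payoffs 14, 20, 13 → best response Heavy.
Fleet B against Moderate: payoffs 16, 5, 20, 7 → best response Moderate.
Fleet B against Heavy: payoffs 8, 3, 13, 16 → best response Heavy.
Fleet B against Max: payoffs 6, 5, 15, 4 → best response Moderate.
Mutual best responses: (Moderate, Moderate); (Heavy, Heavy).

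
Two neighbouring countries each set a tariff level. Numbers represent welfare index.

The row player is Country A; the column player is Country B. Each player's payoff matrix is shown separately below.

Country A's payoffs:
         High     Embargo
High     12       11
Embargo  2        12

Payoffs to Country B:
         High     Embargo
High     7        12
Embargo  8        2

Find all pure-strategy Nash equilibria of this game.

This game has no pure Nash equilibrium.

Country A against High: payoffs 12, 2 → best response High.
Country A against Embargo: payoffs 11, 12 → best response Embargo.
Country B against High: payoffs 7, 12 → best response Embargo.
Country B against Embargo: payoffs 8, 2 → best response High.
No profile is a mutual best response for all players.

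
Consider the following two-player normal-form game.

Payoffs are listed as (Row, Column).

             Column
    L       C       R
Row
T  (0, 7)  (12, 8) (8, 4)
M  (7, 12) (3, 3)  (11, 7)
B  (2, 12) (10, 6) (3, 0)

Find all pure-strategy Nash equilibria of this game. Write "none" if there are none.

Pure-strategy Nash equilibria: (T, C), (M, L)

Row against L: payoffs 0, 7, 2 → best response M.
Row against C: payoffs 12, 3, 10 → best response T.
Row against R: payoffs 8, 11, 3 → best response M.
Column against T: payoffs 7, 8, 4 → best response C.
Column against M: payoffs 12, 3, 7 → best response L.
Column against B: payoffs 12, 6, 0 → best response L.
Mutual best responses: (T, C); (M, L).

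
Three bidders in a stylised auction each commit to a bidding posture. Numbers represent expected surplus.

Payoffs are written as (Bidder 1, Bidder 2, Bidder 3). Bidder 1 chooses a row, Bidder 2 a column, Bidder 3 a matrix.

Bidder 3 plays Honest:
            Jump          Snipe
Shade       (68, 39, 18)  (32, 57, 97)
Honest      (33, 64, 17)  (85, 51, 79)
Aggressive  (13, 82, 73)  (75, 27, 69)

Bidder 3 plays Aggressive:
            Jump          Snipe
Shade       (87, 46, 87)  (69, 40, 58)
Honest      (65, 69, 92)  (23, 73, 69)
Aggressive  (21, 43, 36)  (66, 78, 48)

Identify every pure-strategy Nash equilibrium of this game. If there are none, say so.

The unique pure-strategy Nash equilibrium is (Shade, Jump, Aggressive).

For each player, find the best response to each opponent profile; mutual best responses are the pure NE.
Bidder 1 against (Jump, Honest): payoffs 68, 33, 13 → best response Shade.
Bidder 1 against (Jump, Aggressive): payoffs 87, 65, 21 → best response Shade.
Bidder 1 against (Snipe, Honest): payoffs 32, 85, 75 → best response Honest.
Bidder 1 against (Snipe, Aggressive): payoffs 69, 23, 66 → best response Shade.
Bidder 2 against (Shade, Honest): payoffs 39, 57 → best response Snipe.
Bidder 2 against (Shade, Aggressive): payoffs 46, 40 → best response Jump.
Bidder 2 against (Honest, Honest): payoffs 64, 51 → best response Jump.
Bidder 2 against (Honest, Aggressive): payoffs 69, 73 → best response Snipe.
Bidder 2 against (Aggressive, Honest): payoffs 82, 27 → best response Jump.
Bidder 2 against (Aggressive, Aggressive): payoffs 43, 78 → best response Snipe.
Bidder 3 against (Shade, Jump): payoffs 18, 87 → best response Aggressive.
Bidder 3 against (Shade, Snipe): payoffs 97, 58 → best response Honest.
Bidder 3 against (Honest, Jump): payoffs 17, 92 → best response Aggressive.
Bidder 3 against (Honest, Snipe): payoffs 79, 69 → best response Honest.
Bidder 3 against (Aggressive, Jump): payoffs 73, 36 → best response Honest.
Bidder 3 against (Aggressive, Snipe): payoffs 69, 48 → best response Honest.
Mutual best responses: (Shade, Jump, Aggressive).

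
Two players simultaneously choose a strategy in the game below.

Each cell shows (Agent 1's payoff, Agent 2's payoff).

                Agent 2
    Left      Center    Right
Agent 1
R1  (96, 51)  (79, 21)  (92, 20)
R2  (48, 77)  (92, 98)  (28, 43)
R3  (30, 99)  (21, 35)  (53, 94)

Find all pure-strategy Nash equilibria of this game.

The pure Nash equilibria are (R1, Left) and (R2, Center).

Agent 1 against Left: payoffs 96, 48, 30 → best response R1.
Agent 1 against Center: payoffs 79, 92, 21 → best response R2.
Agent 1 against Right: payoffs 92, 28, 53 → best response R1.
Agent 2 against R1: payoffs 51, 21, 20 → best response Left.
Agent 2 against R2: payoffs 77, 98, 43 → best response Center.
Agent 2 against R3: payoffs 99, 35, 94 → best response Left.
Mutual best responses: (R1, Left); (R2, Center).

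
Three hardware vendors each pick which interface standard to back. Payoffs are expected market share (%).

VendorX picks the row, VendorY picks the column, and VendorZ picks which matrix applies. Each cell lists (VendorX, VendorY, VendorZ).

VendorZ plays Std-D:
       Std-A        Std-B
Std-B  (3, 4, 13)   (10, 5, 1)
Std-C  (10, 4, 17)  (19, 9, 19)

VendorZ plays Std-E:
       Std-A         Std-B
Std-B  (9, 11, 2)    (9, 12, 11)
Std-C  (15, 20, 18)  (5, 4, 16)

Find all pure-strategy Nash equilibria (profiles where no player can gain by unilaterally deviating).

(Std-B, Std-B, Std-E); (Std-C, Std-A, Std-E); (Std-C, Std-B, Std-D)

For each strategy profile, look for a profitable unilateral deviation.
(Std-B, Std-A, Std-D): VendorX can switch to Std-C (3 → 10). Not NE.
(Std-B, Std-A, Std-E): VendorX can switch to Std-C (9 → 15). Not NE.
(Std-B, Std-B, Std-D): VendorX can switch to Std-C (10 → 19). Not NE.
(Std-B, Std-B, Std-E): VendorX gets 9, best alternative 5; VendorY gets 12, best alternative 11; VendorZ gets 11, best alternative 1. No profitable deviation — NE.
(Std-C, Std-A, Std-D): VendorY can switch to Std-B (4 → 9). Not NE.
(Std-C, Std-A, Std-E): VendorX gets 15, best alternative 9; VendorY gets 20, best alternative 4; VendorZ gets 18, best alternative 17. No profitable deviation — NE.
(Std-C, Std-B, Std-D): VendorX gets 19, best alternative 10; VendorY gets 9, best alternative 4; VendorZ gets 19, best alternative 16. No profitable deviation — NE.
(Std-C, Std-B, Std-E): VendorX can switch to Std-B (5 → 9). Not NE.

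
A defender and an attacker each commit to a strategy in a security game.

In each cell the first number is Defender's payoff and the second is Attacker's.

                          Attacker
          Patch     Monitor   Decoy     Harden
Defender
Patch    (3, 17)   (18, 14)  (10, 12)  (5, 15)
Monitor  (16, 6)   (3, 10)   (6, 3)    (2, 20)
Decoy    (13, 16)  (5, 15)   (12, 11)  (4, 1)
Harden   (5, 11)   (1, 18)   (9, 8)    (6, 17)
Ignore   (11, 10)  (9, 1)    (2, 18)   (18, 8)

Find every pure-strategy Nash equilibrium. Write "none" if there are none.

This game has no pure Nash equilibrium.

Mark each player's best response to every combination of opponents' strategies; a profile where every player is best-responding is a pure Nash equilibrium.
Defender against Patch: payoffs 3, 16, 13, 5, 11 → best response Monitor.
Defender against Monitor: payoffs 18, 3, 5, 1, 9 → best response Patch.
Defender against Decoy: payoffs 10, 6, 12, 9, 2 → best response Decoy.
Defender against Harden: payoffs 5, 2, 4, 6, 18 → best response Ignore.
Attacker against Patch: payoffs 17, 14, 12, 15 → best response Patch.
Attacker against Monitor: payoffs 6, 10, 3, 20 → best response Harden.
Attacker against Decoy: payoffs 16, 15, 11, 1 → best response Patch.
Attacker against Harden: payoffs 11, 18, 8, 17 → best response Monitor.
Attacker against Ignore: payoffs 10, 1, 18, 8 → best response Decoy.
No profile is a mutual best response for all players.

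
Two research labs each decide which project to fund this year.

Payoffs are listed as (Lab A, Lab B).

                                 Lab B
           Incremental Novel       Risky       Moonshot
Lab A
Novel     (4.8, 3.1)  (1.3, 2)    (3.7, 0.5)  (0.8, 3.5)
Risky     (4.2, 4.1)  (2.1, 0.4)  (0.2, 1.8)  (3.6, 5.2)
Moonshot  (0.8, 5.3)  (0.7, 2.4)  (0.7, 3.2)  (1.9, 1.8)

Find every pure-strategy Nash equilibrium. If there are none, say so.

Mark each player's best response to every combination of opponents' strategies; a profile where every player is best-responding is a pure Nash equilibrium.
Lab A against Incremental: payoffs 4.8, 4.2, 0.8 → best response Novel.
Lab A against Novel: payoffs 1.3, 2.1, 0.7 → best response Risky.
Lab A against Risky: payoffs 3.7, 0.2, 0.7 → best response Novel.
Lab A against Moonshot: payoffs 0.8, 3.6, 1.9 → best response Risky.
Lab B against Novel: payoffs 3.1, 2, 0.5, 3.5 → best response Moonshot.
Lab B against Risky: payoffs 4.1, 0.4, 1.8, 5.2 → best response Moonshot.
Lab B against Moonshot: payoffs 5.3, 2.4, 3.2, 1.8 → best response Incremental.
Mutual best responses: (Risky, Moonshot).

The unique pure-strategy Nash equilibrium is (Risky, Moonshot).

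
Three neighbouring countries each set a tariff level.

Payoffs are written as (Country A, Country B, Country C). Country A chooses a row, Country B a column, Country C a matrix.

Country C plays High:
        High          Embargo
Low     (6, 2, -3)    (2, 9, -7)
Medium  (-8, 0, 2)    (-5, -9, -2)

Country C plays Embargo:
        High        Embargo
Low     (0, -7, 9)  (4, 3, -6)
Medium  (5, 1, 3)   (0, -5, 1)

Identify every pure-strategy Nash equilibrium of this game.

Pure-strategy Nash equilibria: (Low, Embargo, Embargo), (Medium, High, Embargo)

Country A against (High, High): payoffs 6, -8 → best response Low.
Country A against (High, Embargo): payoffs 0, 5 → best response Medium.
Country A against (Embargo, High): payoffs 2, -5 → best response Low.
Country A against (Embargo, Embargo): payoffs 4, 0 → best response Low.
Country B against (Low, High): payoffs 2, 9 → best response Embargo.
Country B against (Low, Embargo): payoffs -7, 3 → best response Embargo.
Country B against (Medium, High): payoffs 0, -9 → best response High.
Country B against (Medium, Embargo): payoffs 1, -5 → best response High.
Country C against (Low, High): payoffs -3, 9 → best response Embargo.
Country C against (Low, Embargo): payoffs -7, -6 → best response Embargo.
Country C against (Medium, High): payoffs 2, 3 → best response Embargo.
Country C against (Medium, Embargo): payoffs -2, 1 → best response Embargo.
Mutual best responses: (Low, Embargo, Embargo); (Medium, High, Embargo).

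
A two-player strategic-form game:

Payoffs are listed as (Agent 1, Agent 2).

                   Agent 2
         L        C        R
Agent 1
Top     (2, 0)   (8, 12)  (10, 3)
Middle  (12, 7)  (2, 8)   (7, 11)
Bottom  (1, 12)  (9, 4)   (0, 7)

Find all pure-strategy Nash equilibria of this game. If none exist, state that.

This game has no pure Nash equilibrium.

(Top, L): Agent 1 can switch to Middle (2 → 12). Not NE.
(Top, C): Agent 1 can switch to Bottom (8 → 9). Not NE.
(Top, R): Agent 2 can switch to C (3 → 12). Not NE.
(Middle, L): Agent 2 can switch to C (7 → 8). Not NE.
(Middle, C): Agent 1 can switch to Top (2 → 8). Not NE.
(Middle, R): Agent 1 can switch to Top (7 → 10). Not NE.
(Bottom, L): Agent 1 can switch to Top (1 → 2). Not NE.
(Bottom, C): Agent 2 can switch to L (4 → 12). Not NE.
(Bottom, R): Agent 1 can switch to Top (0 → 10). Not NE.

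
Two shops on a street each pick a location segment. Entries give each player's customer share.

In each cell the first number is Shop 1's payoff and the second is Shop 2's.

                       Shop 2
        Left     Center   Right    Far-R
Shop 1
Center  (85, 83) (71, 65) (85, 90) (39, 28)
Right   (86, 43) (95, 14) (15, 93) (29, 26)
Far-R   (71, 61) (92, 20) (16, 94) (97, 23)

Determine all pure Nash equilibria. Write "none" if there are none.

For each strategy profile, look for a profitable unilateral deviation.
(Center, Left): Shop 1 can switch to Right (85 → 86). Not NE.
(Center, Center): Shop 1 can switch to Right (71 → 95). Not NE.
(Center, Right): Shop 1 gets 85, best alternative 16; Shop 2 gets 90, best alternative 83. No profitable deviation — NE.
(Center, Far-R): Shop 1 can switch to Far-R (39 → 97). Not NE.
(Right, Left): Shop 2 can switch to Right (43 → 93). Not NE.
(Right, Center): Shop 2 can switch to Left (14 → 43). Not NE.
(Right, Right): Shop 1 can switch to Center (15 → 85). Not NE.
(The remaining 5 profiles each have a profitable deviation by the same check.)

The unique pure-strategy Nash equilibrium is (Center, Right).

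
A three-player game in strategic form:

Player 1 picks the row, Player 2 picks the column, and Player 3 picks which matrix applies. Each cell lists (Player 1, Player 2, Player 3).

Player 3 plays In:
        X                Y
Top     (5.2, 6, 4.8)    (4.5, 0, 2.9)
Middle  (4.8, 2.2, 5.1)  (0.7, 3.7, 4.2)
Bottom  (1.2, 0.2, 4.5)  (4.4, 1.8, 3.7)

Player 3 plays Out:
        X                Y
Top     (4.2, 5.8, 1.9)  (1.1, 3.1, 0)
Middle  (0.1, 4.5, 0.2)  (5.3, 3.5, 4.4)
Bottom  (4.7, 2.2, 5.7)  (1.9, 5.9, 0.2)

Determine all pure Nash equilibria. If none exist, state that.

Player 1 against (X, In): payoffs 5.2, 4.8, 1.2 → best response Top.
Player 1 against (X, Out): payoffs 4.2, 0.1, 4.7 → best response Bottom.
Player 1 against (Y, In): payoffs 4.5, 0.7, 4.4 → best response Top.
Player 1 against (Y, Out): payoffs 1.1, 5.3, 1.9 → best response Middle.
Player 2 against (Top, In): payoffs 6, 0 → best response X.
Player 2 against (Top, Out): payoffs 5.8, 3.1 → best response X.
Player 2 against (Middle, In): payoffs 2.2, 3.7 → best response Y.
Player 2 against (Middle, Out): payoffs 4.5, 3.5 → best response X.
Player 2 against (Bottom, In): payoffs 0.2, 1.8 → best response Y.
Player 2 against (Bottom, Out): payoffs 2.2, 5.9 → best response Y.
Player 3 against (Top, X): payoffs 4.8, 1.9 → best response In.
Player 3 against (Top, Y): payoffs 2.9, 0 → best response In.
Player 3 against (Middle, X): payoffs 5.1, 0.2 → best response In.
Player 3 against (Middle, Y): payoffs 4.2, 4.4 → best response Out.
Player 3 against (Bottom, X): payoffs 4.5, 5.7 → best response Out.
Player 3 against (Bottom, Y): payoffs 3.7, 0.2 → best response In.
Mutual best responses: (Top, X, In).

The unique pure-strategy Nash equilibrium is (Top, X, In).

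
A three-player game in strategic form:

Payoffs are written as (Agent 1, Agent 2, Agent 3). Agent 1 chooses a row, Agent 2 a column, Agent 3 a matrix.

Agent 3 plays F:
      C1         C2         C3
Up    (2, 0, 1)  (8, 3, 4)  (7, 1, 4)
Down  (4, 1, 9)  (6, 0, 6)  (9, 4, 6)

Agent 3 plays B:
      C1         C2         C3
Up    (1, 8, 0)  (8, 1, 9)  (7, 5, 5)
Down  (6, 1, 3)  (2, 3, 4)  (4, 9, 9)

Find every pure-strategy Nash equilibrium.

(Up, C1, F): Agent 1 can switch to Down (2 → 4). Not NE.
(Up, C1, B): Agent 1 can switch to Down (1 → 6). Not NE.
(Up, C2, F): Agent 3 can switch to B (4 → 9). Not NE.
(Up, C2, B): Agent 2 can switch to C1 (1 → 8). Not NE.
(Up, C3, F): Agent 1 can switch to Down (7 → 9). Not NE.
(Up, C3, B): Agent 2 can switch to C1 (5 → 8). Not NE.
(Down, C1, F): Agent 2 can switch to C3 (1 → 4). Not NE.
(Down, C1, B): Agent 2 can switch to C2 (1 → 3). Not NE.
(The remaining 4 profiles each have a profitable deviation by the same check.)

This game has no pure Nash equilibrium.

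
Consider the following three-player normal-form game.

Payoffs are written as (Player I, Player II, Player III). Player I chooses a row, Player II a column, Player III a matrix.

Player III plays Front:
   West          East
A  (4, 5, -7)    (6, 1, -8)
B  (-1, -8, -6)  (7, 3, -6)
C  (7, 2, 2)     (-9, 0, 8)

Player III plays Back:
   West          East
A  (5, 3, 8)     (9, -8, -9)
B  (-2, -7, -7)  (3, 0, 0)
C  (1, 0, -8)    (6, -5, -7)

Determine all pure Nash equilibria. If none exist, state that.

(A, West, Back), (C, West, Front)

Player I against (West, Front): payoffs 4, -1, 7 → best response C.
Player I against (West, Back): payoffs 5, -2, 1 → best response A.
Player I against (East, Front): payoffs 6, 7, -9 → best response B.
Player I against (East, Back): payoffs 9, 3, 6 → best response A.
Player II against (A, Front): payoffs 5, 1 → best response West.
Player II against (A, Back): payoffs 3, -8 → best response West.
Player II against (B, Front): payoffs -8, 3 → best response East.
Player II against (B, Back): payoffs -7, 0 → best response East.
Player II against (C, Front): payoffs 2, 0 → best response West.
Player II against (C, Back): payoffs 0, -5 → best response West.
Player III against (A, West): payoffs -7, 8 → best response Back.
Player III against (A, East): payoffs -8, -9 → best response Front.
Player III against (B, West): payoffs -6, -7 → best response Front.
Player III against (B, East): payoffs -6, 0 → best response Back.
Player III against (C, West): payoffs 2, -8 → best response Front.
Player III against (C, East): payoffs 8, -7 → best response Front.
Mutual best responses: (A, West, Back); (C, West, Front).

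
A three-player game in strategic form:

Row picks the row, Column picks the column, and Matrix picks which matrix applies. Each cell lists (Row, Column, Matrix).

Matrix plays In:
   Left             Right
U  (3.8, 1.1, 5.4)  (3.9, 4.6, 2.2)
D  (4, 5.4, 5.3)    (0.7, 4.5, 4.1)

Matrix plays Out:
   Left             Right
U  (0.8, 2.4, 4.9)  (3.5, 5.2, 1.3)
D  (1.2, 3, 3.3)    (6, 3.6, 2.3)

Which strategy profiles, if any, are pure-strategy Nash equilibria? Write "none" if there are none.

Mark each player's best response to every combination of opponents' strategies; a profile where every player is best-responding is a pure Nash equilibrium.
Row against (Left, In): payoffs 3.8, 4 → best response D.
Row against (Left, Out): payoffs 0.8, 1.2 → best response D.
Row against (Right, In): payoffs 3.9, 0.7 → best response U.
Row against (Right, Out): payoffs 3.5, 6 → best response D.
Column against (U, In): payoffs 1.1, 4.6 → best response Right.
Column against (U, Out): payoffs 2.4, 5.2 → best response Right.
Column against (D, In): payoffs 5.4, 4.5 → best response Left.
Column against (D, Out): payoffs 3, 3.6 → best response Right.
Matrix against (U, Left): payoffs 5.4, 4.9 → best response In.
Matrix against (U, Right): payoffs 2.2, 1.3 → best response In.
Matrix against (D, Left): payoffs 5.3, 3.3 → best response In.
Matrix against (D, Right): payoffs 4.1, 2.3 → best response In.
Mutual best responses: (U, Right, In); (D, Left, In).

The pure Nash equilibria are (U, Right, In) and (D, Left, In).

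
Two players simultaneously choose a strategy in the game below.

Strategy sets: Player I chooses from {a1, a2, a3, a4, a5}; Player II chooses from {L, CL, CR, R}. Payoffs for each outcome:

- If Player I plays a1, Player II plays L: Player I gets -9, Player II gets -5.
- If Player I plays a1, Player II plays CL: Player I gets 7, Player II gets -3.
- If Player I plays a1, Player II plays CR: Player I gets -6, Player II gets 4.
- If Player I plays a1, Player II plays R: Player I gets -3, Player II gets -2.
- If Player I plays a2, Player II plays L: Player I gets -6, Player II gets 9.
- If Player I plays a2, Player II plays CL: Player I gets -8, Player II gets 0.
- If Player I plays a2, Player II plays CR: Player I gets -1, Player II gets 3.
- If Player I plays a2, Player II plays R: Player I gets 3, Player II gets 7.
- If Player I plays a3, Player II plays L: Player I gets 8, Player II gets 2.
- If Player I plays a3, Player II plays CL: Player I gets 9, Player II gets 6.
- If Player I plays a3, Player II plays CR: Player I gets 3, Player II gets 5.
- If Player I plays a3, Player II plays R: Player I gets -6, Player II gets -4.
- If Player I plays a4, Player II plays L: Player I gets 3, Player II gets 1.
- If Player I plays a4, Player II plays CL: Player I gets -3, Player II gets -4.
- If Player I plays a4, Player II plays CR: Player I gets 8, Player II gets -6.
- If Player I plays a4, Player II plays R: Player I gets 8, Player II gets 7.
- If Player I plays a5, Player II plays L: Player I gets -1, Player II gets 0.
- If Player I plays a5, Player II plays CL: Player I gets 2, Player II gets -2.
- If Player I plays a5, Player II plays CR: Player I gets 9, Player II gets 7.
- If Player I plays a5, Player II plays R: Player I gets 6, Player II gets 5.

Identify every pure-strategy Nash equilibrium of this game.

Player I against L: payoffs -9, -6, 8, 3, -1 → best response a3.
Player I against CL: payoffs 7, -8, 9, -3, 2 → best response a3.
Player I against CR: payoffs -6, -1, 3, 8, 9 → best response a5.
Player I against R: payoffs -3, 3, -6, 8, 6 → best response a4.
Player II against a1: payoffs -5, -3, 4, -2 → best response CR.
Player II against a2: payoffs 9, 0, 3, 7 → best response L.
Player II against a3: payoffs 2, 6, 5, -4 → best response CL.
Player II against a4: payoffs 1, -4, -6, 7 → best response R.
Player II against a5: payoffs 0, -2, 7, 5 → best response CR.
Mutual best responses: (a3, CL); (a4, R); (a5, CR).

Pure-strategy Nash equilibria: (a3, CL); (a4, R); (a5, CR)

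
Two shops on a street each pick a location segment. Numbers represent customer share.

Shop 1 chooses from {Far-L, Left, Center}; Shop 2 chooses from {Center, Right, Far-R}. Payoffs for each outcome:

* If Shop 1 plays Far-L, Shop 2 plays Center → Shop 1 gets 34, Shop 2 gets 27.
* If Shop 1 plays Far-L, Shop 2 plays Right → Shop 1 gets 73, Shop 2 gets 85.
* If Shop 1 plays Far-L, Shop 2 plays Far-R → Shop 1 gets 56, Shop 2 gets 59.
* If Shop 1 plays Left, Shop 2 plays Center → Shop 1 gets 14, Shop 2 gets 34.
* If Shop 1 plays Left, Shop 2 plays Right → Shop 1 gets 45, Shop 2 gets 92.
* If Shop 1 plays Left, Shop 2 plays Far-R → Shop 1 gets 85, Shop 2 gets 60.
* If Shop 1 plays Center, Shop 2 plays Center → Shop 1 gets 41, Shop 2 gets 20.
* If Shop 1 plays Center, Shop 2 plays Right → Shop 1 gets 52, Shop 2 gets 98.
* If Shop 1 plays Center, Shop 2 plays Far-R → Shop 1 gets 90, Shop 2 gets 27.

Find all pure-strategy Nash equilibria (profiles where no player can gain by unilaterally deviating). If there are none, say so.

Shop 1 against Center: payoffs 34, 14, 41 → best response Center.
Shop 1 against Right: payoffs 73, 45, 52 → best response Far-L.
Shop 1 against Far-R: payoffs 56, 85, 90 → best response Center.
Shop 2 against Far-L: payoffs 27, 85, 59 → best response Right.
Shop 2 against Left: payoffs 34, 92, 60 → best response Right.
Shop 2 against Center: payoffs 20, 98, 27 → best response Right.
Mutual best responses: (Far-L, Right).

The unique pure-strategy Nash equilibrium is (Far-L, Right).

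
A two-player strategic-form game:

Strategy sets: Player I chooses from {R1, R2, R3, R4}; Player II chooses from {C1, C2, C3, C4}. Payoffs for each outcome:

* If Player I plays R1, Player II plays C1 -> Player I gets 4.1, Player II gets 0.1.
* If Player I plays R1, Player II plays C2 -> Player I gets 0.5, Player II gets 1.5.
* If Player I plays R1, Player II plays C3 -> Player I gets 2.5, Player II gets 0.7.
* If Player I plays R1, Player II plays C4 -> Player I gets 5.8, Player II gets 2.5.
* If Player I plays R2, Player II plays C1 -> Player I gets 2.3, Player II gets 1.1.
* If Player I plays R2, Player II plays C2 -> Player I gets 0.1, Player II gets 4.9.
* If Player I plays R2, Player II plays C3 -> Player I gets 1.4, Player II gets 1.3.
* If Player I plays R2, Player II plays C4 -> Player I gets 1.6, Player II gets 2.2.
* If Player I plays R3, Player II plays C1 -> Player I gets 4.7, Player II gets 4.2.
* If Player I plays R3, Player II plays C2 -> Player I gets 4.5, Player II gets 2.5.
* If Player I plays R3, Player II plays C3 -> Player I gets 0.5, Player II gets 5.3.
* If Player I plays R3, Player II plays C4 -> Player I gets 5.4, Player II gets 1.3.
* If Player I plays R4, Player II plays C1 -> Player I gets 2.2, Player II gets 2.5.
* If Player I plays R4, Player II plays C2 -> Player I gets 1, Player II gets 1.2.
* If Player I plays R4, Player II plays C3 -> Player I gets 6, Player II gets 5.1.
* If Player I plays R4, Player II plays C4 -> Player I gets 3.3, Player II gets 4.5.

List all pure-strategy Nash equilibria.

Pure-strategy Nash equilibria: (R1, C4) and (R4, C3)

For each player, find the best response to each opponent profile; mutual best responses are the pure NE.
Player I against C1: payoffs 4.1, 2.3, 4.7, 2.2 → best response R3.
Player I against C2: payoffs 0.5, 0.1, 4.5, 1 → best response R3.
Player I against C3: payoffs 2.5, 1.4, 0.5, 6 → best response R4.
Player I against C4: payoffs 5.8, 1.6, 5.4, 3.3 → best response R1.
Player II against R1: payoffs 0.1, 1.5, 0.7, 2.5 → best response C4.
Player II against R2: payoffs 1.1, 4.9, 1.3, 2.2 → best response C2.
Player II against R3: payoffs 4.2, 2.5, 5.3, 1.3 → best response C3.
Player II against R4: payoffs 2.5, 1.2, 5.1, 4.5 → best response C3.
Mutual best responses: (R1, C4); (R4, C3).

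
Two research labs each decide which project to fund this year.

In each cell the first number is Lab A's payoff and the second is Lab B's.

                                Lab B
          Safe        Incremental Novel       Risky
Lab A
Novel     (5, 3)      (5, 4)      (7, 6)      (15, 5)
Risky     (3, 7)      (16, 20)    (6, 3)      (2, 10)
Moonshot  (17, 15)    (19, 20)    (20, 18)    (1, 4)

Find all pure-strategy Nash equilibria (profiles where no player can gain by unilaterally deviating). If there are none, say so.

(Novel, Safe): Lab A can switch to Moonshot (5 → 17). Not NE.
(Novel, Incremental): Lab A can switch to Risky (5 → 16). Not NE.
(Novel, Novel): Lab A can switch to Moonshot (7 → 20). Not NE.
(Novel, Risky): Lab B can switch to Novel (5 → 6). Not NE.
(Risky, Safe): Lab A can switch to Novel (3 → 5). Not NE.
(Risky, Incremental): Lab A can switch to Moonshot (16 → 19). Not NE.
(Risky, Novel): Lab A can switch to Novel (6 → 7). Not NE.
(Risky, Risky): Lab A can switch to Novel (2 → 15). Not NE.
(Moonshot, Incremental): Lab A gets 19, best alternative 16; Lab B gets 20, best alternative 18. No profitable deviation — NE.
(The remaining 3 profiles each have a profitable deviation by the same check.)

Pure NE: (Moonshot, Incremental)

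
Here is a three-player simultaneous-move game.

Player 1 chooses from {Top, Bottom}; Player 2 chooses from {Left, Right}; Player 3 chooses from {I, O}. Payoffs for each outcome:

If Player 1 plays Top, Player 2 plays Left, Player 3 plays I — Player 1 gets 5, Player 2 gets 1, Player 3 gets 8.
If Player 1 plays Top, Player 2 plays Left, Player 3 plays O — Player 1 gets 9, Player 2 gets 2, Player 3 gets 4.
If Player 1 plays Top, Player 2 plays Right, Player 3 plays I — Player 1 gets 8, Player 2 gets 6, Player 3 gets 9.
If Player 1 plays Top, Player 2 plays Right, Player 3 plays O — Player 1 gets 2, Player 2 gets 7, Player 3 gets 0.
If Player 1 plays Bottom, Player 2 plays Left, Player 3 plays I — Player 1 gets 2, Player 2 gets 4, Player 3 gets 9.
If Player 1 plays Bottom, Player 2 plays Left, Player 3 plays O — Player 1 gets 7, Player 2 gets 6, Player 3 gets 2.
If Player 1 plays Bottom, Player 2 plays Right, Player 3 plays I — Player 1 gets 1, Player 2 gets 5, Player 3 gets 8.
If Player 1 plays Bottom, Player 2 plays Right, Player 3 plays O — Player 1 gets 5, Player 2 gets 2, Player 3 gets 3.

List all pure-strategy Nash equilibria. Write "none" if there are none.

The unique pure-strategy Nash equilibrium is (Top, Right, I).

(Top, Left, I): Player 2 can switch to Right (1 → 6). Not NE.
(Top, Left, O): Player 2 can switch to Right (2 → 7). Not NE.
(Top, Right, I): Player 1 gets 8, best alternative 1; Player 2 gets 6, best alternative 1; Player 3 gets 9, best alternative 0. No profitable deviation — NE.
(Top, Right, O): Player 1 can switch to Bottom (2 → 5). Not NE.
(Bottom, Left, I): Player 1 can switch to Top (2 → 5). Not NE.
(Bottom, Left, O): Player 1 can switch to Top (7 → 9). Not NE.
(Bottom, Right, I): Player 1 can switch to Top (1 → 8). Not NE.
(Bottom, Right, O): Player 2 can switch to Left (2 → 6). Not NE.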